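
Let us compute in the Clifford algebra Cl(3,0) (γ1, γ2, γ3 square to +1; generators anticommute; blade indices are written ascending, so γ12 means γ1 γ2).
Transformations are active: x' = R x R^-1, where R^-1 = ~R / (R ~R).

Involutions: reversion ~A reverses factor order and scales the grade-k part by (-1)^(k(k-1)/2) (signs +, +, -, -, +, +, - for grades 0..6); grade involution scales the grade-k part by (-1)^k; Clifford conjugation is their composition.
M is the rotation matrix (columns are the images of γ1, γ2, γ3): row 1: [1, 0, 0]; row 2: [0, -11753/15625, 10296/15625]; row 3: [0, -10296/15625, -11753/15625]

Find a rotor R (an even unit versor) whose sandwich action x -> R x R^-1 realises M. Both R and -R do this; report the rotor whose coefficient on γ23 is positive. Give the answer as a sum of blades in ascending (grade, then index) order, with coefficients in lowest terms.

Method: write R = a + b12*γ12 + b13*γ13 + b23*γ23 with a^2 + b12^2 + b13^2 + b23^2 = 1 (so R^-1 = ~R). Expanding the columns R e_j ~R gives tr M = 4a^2 - 1 and, from the antisymmetric part, M21 - M12 = -4a*b12, M13 - M31 = 4a*b13, M32 - M23 = -4a*b23.
Here tr M = -7881/15625, so a^2 = (1 + tr M)/4 = 1936/15625 and a = ±44/125. Taking a = 44/125: M21 - M12 = 0, M13 - M31 = 0, M32 - M23 = -20592/15625, giving b12 = 0, b13 = 0, b23 = 117/125, i.e. R = 44/125 + 117/125*γ23.
Its γ23 coefficient is already positive.
Answer: 44/125 + 117/125*γ23. Recall the cover is two-to-one: with M of trace -7881/15625, both preimages act alike, and the stated γ23 sign chooses the sheet.


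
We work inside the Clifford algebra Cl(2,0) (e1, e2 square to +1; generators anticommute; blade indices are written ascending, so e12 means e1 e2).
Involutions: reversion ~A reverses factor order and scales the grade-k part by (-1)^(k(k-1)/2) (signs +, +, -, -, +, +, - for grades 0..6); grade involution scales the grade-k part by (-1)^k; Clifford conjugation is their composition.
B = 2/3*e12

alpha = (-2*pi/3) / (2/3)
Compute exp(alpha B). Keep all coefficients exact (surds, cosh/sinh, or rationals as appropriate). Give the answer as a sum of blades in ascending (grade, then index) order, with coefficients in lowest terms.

B^2 = (2/3)^2*(e12)^2 = 4/9*(-1) = -4/9 (a basis 2-blade squares to minus the product of its generators' squares).
B^2 = -4/9 — B^2 < 0, so the exponential closes trigonometrically: l = 2/3, alpha*l = -2*pi/3, so exp(alpha B) = cos(-2*pi/3) + (sin(-2*pi/3)/(2/3))*B = -1/2 + (-3*sqrt(3)/4)*B.
Answer: -1/2 - sqrt(3)/2*e12


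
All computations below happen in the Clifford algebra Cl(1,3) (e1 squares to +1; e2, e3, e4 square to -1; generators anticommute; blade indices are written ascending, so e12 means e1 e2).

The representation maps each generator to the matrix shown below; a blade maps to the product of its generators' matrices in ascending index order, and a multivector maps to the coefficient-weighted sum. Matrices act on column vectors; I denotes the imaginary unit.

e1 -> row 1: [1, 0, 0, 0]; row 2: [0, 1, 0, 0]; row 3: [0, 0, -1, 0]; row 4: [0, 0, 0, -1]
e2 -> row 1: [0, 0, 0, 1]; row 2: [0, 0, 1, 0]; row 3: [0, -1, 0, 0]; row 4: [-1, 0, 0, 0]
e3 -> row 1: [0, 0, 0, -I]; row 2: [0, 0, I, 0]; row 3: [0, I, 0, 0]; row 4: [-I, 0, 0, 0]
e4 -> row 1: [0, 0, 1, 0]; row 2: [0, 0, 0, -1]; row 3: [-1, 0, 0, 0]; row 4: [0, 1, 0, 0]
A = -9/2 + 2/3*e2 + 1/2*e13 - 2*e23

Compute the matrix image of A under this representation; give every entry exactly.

Bivector images (products of the table entries): rho(e13) = rho(e1)rho(e3) = row 1: [0, 0, 0, -I]; row 2: [0, 0, I, 0]; row 3: [0, -I, 0, 0]; row 4: [I, 0, 0, 0]; rho(e23) = rho(e2)rho(e3) = row 1: [-I, 0, 0, 0]; row 2: [0, I, 0, 0]; row 3: [0, 0, -I, 0]; row 4: [0, 0, 0, I].
M = (-9/2)*1 + (2/3)*rho(e2) + (1/2)*rho(e13) + (-2)*rho(e23), summed entrywise (1 is the identity matrix):
Answer: row 1: [-9/2 + 2*I, 0, 0, 2/3 - I/2]; row 2: [0, -9/2 - 2*I, 2/3 + I/2, 0]; row 3: [0, -2/3 - I/2, -9/2 + 2*I, 0]; row 4: [-2/3 + I/2, 0, 0, -9/2 - 2*I]


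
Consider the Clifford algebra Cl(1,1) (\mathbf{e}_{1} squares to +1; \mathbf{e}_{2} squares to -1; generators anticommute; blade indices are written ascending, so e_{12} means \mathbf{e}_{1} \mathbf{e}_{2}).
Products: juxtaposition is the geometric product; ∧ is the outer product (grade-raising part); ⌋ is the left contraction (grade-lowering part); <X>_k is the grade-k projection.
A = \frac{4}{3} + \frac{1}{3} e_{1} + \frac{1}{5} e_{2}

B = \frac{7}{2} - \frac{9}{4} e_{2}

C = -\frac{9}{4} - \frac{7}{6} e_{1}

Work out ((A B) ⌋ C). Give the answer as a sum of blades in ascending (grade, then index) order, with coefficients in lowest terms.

step 1: \frac{307}{60} + \frac{7}{6} e_{1} - \frac{23}{10} e_{2} - \frac{3}{4} e_{12}
step 2: -\frac{9269}{720} - \frac{2149}{360} e_{1}
Answer: -\frac{9269}{720} - \frac{2149}{360} e_{1}


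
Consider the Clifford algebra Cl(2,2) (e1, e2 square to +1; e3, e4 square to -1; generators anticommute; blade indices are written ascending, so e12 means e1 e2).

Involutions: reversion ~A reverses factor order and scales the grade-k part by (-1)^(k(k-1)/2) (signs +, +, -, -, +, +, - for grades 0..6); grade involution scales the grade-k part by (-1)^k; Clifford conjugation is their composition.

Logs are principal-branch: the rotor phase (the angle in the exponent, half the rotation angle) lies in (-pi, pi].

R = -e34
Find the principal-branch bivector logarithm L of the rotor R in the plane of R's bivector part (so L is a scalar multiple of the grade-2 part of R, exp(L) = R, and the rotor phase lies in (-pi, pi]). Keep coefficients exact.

The scalar part of R is 0, so the principal-branch rotor phase is pinned; divide the bivector part by its sine to get the unit plane — L is the phase times that plane.
Concretely: cos(phase) = 0 gives phase = ±pi/2, and since phase/sin(phase) is even the sign is immaterial: L = (phase/sin(phase)) * <R>_2 = (pi/2) * <R>_2.
Answer: -pi/2*e34


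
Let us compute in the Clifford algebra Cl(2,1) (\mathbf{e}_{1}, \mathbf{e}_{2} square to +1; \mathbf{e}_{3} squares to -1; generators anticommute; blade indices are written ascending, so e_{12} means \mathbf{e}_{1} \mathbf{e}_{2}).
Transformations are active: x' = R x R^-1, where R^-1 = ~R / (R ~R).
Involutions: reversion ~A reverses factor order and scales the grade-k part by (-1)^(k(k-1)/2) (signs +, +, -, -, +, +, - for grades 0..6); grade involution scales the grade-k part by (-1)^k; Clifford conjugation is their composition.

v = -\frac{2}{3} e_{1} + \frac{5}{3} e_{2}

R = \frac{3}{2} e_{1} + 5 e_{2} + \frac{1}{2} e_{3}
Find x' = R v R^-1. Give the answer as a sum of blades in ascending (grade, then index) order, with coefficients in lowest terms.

~R = \frac{3}{2} e_{1} + 5 e_{2} + \frac{1}{2} e_{3}, and R ~R = 27, so R^-1 = ~R / (27).
R v = \frac{22}{3} + \frac{35}{6} e_{12} + \frac{1}{3} e_{13} - \frac{5}{6} e_{23}
Answer: \frac{40}{27} e_{1} + \frac{85}{81} e_{2} + \frac{22}{81} e_{3}


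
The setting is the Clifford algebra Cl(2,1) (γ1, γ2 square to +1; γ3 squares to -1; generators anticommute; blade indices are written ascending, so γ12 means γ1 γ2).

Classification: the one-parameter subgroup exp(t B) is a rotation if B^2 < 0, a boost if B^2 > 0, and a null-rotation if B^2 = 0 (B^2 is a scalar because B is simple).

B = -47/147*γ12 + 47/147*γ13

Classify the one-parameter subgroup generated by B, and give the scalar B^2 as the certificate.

B^2 term by term: the squares give (-47/147)^2*(γ12)^2 + (47/147)^2*(γ13)^2 = 2209/21609*(-1) + 2209/21609*(+1) = 0 (each basis 2-blade squares to minus the product of its generators' squares); cross terms between blades sharing an index anticommute and cancel. So B^2 = 0.
Answer: null-rotation, certificate B^2 = 0. B^2 = 0 is basis-independent, so its sign is the whole story.


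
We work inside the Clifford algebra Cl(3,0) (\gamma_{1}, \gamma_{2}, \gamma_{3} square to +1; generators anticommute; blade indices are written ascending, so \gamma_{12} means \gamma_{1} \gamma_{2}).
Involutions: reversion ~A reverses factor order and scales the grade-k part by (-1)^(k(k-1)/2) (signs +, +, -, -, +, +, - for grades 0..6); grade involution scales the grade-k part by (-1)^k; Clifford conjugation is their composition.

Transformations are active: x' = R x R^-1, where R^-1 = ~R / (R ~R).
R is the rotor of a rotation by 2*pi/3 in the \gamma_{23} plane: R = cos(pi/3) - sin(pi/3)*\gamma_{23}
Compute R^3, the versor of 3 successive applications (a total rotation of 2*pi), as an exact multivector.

Half-angle bookkeeping: 3 applications in \gamma_{23} add up to rotor phase 3*pi/3 = \pi, so R^3 = cos(\pi) - sin(\pi)*\gamma_{23}.
cos(\pi) = -1 and sin(\pi) = 0, so R^3 = -1. The total rotation 2*pi is 1 full turn, so every vector returns to itself, yet the rotor is -1, on the OTHER sheet of the double cover (an odd number of 2*pi turns).
Answer: -1


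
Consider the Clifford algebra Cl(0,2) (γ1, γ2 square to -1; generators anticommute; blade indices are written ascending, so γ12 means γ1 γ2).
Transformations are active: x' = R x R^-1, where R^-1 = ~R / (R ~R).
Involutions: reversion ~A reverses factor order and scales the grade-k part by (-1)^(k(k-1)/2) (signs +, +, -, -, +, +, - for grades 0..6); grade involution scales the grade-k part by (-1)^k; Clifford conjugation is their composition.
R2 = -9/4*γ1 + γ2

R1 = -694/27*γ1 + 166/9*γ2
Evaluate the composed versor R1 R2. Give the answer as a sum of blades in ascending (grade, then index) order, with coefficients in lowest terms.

Distribute over the terms of R1 (each basis-blade product reordered to ascending indices, repeated generators contracted through their squares):
(-694/27*γ1) R2 = -347/6 - 694/27*γ12
(166/9*γ2) R2 = -166/9 + 83/2*γ12
Summing the partial products and collecting blades:
Answer: -1373/18 + 853/54*γ12


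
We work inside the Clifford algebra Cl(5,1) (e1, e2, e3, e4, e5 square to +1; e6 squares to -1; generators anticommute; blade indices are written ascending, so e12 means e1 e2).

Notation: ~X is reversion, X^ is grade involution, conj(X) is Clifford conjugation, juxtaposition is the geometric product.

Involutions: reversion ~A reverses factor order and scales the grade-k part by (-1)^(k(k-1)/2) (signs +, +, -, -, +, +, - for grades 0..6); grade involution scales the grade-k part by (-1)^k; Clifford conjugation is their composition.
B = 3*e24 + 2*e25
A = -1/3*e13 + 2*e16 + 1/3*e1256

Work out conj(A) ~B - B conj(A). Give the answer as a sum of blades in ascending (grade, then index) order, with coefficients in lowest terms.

first term: 2/3*e16 + e1234 + 2/3*e1235 + 6*e1246 + 4*e1256 - e1456
second term: -2/3*e16 - e1234 - 2/3*e1235 - 6*e1246 - 4*e1256 - e1456
Answer: 4/3*e16 + 2*e1234 + 4/3*e1235 + 12*e1246 + 8*e1256


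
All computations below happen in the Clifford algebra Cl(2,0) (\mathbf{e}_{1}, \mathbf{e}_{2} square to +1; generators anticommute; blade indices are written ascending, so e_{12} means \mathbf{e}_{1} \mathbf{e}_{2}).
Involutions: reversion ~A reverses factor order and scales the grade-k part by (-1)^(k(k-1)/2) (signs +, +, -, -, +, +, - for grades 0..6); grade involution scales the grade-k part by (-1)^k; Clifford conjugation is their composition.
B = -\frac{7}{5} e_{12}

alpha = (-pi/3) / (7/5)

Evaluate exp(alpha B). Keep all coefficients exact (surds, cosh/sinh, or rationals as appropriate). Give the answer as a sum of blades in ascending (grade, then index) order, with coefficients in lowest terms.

B^2 = (-\frac{7}{5})^2*(e_{12})^2 = \frac{49}{25}*(-1) = -\frac{49}{25} (a basis 2-blade squares to minus the product of its generators' squares).
B^2 = -\frac{49}{25} — B^2 < 0, so the exponential closes trigonometrically: l = \frac{7}{5}, alpha*l = - \frac{\pi}{3}, so exp(alpha B) = cos(- \frac{\pi}{3}) + (sin(- \frac{\pi}{3})/(\frac{7}{5}))*B = \frac{1}{2} + (- \frac{5 \sqrt{3}}{14})*B.
Answer: \frac{1}{2} + \frac{\sqrt{3}}{2} e_{12}


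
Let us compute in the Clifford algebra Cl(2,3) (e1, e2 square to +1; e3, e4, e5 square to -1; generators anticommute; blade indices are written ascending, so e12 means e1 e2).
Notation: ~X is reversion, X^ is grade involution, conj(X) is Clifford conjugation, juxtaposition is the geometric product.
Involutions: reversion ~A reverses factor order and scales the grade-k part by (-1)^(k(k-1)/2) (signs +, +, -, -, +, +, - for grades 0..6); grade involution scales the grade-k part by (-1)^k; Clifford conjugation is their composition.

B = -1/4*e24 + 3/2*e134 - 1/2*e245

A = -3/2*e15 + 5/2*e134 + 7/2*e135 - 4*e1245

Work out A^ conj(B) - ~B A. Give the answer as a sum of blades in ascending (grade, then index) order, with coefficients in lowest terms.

first term: 15/4 - 2*e1 - e15 + 21/4*e45 + 5/8*e123 - 3/4*e124 + 6*e235 + 9/4*e345 + 7/4*e1234 - 5/4*e1235 - 3/8*e1245 + 7/8*e12345
second term: 15/4 - 2*e1 - e15 - 21/4*e45 + 5/8*e123 - 3/4*e124 - 6*e235 + 9/4*e345 + 7/4*e1234 - 5/4*e1235 - 3/8*e1245 - 7/8*e12345
Answer: 21/2*e45 + 12*e235 + 7/4*e12345


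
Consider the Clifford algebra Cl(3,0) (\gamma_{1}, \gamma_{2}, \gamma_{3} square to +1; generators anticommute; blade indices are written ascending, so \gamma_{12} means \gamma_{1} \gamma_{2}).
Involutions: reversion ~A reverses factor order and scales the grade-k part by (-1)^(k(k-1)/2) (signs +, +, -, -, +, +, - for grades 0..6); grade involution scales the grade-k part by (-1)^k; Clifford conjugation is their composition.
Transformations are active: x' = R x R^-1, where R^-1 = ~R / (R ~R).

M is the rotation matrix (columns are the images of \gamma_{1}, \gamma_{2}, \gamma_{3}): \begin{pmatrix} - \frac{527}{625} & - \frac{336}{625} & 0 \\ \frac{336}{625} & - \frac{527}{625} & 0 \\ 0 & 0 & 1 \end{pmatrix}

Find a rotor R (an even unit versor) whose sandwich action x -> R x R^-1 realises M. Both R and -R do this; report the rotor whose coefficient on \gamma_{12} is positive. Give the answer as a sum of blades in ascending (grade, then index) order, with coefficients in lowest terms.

Method: write R = a + b12*\gamma_{12} + b13*\gamma_{13} + b23*\gamma_{23} with a^2 + b12^2 + b13^2 + b23^2 = 1 (so R^-1 = ~R). Expanding the columns R e_j ~R gives tr M = 4a^2 - 1 and, from the antisymmetric part, M21 - M12 = -4a*b12, M13 - M31 = 4a*b13, M32 - M23 = -4a*b23.
Here tr M = -\frac{429}{625}, so a^2 = (1 + tr M)/4 = \frac{49}{625} and a = ±\frac{7}{25}. Taking a = \frac{7}{25}: M21 - M12 = \frac{672}{625}, M13 - M31 = 0, M32 - M23 = 0, giving b12 = -\frac{24}{25}, b13 = 0, b23 = 0, i.e. R = \frac{7}{25} - \frac{24}{25} \gamma_{12}.
Its \gamma_{12} coefficient is negative, so report the other preimage -R.
Answer: -\frac{7}{25} + \frac{24}{25} \gamma_{12}. Key observation: the double cover Spin(3) -> SO(3) sends R and -R to the same matrix (trace -\frac{429}{625} here), so the stated sign of the \gamma_{12} coefficient is what selects one sheet.


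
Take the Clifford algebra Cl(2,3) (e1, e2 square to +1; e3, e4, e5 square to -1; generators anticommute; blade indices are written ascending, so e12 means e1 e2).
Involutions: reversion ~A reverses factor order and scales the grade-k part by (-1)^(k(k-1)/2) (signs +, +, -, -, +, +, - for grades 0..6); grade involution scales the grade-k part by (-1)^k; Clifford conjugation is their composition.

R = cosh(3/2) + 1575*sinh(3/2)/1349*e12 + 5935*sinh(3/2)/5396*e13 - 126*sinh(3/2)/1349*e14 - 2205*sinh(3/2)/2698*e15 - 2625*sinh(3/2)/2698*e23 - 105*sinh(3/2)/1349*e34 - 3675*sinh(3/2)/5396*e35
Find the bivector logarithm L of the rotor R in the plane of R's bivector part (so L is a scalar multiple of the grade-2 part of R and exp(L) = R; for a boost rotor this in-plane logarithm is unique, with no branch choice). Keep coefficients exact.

The scalar part of R is cosh(3/2), so cosh pins the rapidity up to sign — the sign comes from the bivector part; dividing that part by sinh of the rapidity yields the plane, and the in-plane L = rapidity * plane is unique because the two sign choices cancel.
Concretely: cosh(rapidity) = cosh(3/2) gives rapidity = ±3/2, and since rapidity/sinh(rapidity) is even the sign is immaterial: L = (rapidity/sinh(rapidity)) * <R>_2 = (3/(2*sinh(3/2))) * <R>_2.
Answer: 4725/2698*e12 + 17805/10792*e13 - 189/1349*e14 - 6615/5396*e15 - 7875/5396*e23 - 315/2698*e34 - 11025/10792*e35


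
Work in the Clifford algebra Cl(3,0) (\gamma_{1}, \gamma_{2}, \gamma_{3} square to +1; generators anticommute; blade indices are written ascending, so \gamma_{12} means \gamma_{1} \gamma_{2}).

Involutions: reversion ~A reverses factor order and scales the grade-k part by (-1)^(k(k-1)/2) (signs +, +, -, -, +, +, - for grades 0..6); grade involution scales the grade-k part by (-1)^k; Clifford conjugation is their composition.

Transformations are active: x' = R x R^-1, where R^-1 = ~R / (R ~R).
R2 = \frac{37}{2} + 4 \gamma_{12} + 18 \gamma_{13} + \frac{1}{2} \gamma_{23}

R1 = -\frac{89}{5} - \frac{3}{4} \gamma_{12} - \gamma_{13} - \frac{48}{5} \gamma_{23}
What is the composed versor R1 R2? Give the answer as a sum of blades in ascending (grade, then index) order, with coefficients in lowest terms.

Distribute over the terms of R1 (each basis-blade product reordered to ascending indices, repeated generators contracted through their squares):
(-\frac{89}{5}) R2 = -\frac{3293}{10} - \frac{356}{5} \gamma_{12} - \frac{1602}{5} \gamma_{13} - \frac{89}{10} \gamma_{23}
(-\frac{3}{4} \gamma_{12}) R2 = 3 - \frac{111}{8} \gamma_{12} - \frac{3}{8} \gamma_{13} + \frac{27}{2} \gamma_{23}
(-\gamma_{13}) R2 = 18 + \frac{1}{2} \gamma_{12} - \frac{37}{2} \gamma_{13} - 4 \gamma_{23}
(-\frac{48}{5} \gamma_{23}) R2 = \frac{24}{5} - \frac{864}{5} \gamma_{12} + \frac{192}{5} \gamma_{13} - \frac{888}{5} \gamma_{23}
Summing the partial products and collecting blades:
Answer: -\frac{607}{2} - \frac{2059}{8} \gamma_{12} - \frac{2407}{8} \gamma_{13} - 177 \gamma_{23}


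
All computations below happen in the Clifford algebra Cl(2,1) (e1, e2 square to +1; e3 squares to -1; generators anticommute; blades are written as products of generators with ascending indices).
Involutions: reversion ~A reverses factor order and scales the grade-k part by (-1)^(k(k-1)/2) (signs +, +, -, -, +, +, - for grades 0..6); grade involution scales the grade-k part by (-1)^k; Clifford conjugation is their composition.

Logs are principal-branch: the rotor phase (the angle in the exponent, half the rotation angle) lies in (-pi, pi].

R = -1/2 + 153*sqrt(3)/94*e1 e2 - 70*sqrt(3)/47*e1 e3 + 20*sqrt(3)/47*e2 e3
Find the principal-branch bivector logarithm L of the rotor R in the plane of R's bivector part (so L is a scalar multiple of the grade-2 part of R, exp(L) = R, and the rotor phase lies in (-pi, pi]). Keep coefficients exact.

The scalar part of R is -1/2, which fixes the principal-branch rotor phase; the unit plane is then the bivector part divided by the sine of that phase, and L is that plane scaled by the phase.
Concretely: cos(phase) = -1/2 gives phase = ±2*pi/3, and since phase/sin(phase) is even the sign is immaterial: L = (phase/sin(phase)) * <R>_2 = (4*sqrt(3)*pi/9) * <R>_2.
Answer: 102*pi/47*e1 e2 - 280*pi/141*e1 e3 + 80*pi/141*e2 e3


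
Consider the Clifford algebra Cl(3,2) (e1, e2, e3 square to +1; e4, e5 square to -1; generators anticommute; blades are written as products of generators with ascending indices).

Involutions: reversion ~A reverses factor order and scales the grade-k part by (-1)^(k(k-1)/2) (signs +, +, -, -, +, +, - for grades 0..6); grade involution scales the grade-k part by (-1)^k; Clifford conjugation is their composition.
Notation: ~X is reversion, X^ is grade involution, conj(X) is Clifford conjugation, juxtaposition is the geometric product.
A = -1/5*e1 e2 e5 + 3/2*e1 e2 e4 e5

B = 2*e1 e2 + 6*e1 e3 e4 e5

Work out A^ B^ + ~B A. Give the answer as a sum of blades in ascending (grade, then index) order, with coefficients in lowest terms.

first term: -2/5*e5 + 9*e2 e3 - 3*e4 e5 - 6/5*e2 e3 e4
second term: -2/5*e5 - 9*e2 e3 + 3*e4 e5 + 6/5*e2 e3 e4
Answer: -4/5*e5


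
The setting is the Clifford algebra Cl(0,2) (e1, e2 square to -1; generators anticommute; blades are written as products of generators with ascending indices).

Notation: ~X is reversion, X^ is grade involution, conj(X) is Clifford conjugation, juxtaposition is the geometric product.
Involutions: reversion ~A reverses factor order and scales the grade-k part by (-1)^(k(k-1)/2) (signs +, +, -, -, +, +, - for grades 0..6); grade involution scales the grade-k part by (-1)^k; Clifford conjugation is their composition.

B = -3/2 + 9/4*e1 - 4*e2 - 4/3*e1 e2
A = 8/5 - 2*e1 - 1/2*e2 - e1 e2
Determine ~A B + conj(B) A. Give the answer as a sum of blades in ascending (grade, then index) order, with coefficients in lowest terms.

first term: 43/30 + 169/15*e1 - 91/15*e2 + 659/120*e1 e2
second term: -107/30 - 59/15*e1 + 67/30*e2 + 1531/120*e1 e2
Answer: -32/15 + 22/3*e1 - 23/6*e2 + 73/4*e1 e2


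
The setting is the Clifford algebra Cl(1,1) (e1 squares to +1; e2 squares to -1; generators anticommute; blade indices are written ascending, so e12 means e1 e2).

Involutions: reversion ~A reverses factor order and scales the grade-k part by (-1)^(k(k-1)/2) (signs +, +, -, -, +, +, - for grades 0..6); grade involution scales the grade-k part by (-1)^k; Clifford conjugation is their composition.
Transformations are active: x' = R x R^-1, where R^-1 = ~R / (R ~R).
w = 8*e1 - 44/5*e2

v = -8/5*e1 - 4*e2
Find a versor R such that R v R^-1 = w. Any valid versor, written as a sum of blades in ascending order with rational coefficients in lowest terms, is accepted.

Since q(v) = q(w) = -336/25, the sum R = v + w = 32/5*e1 - 64/5*e2 does the job whenever invertible.
Answer: 32/5*e1 - 64/5*e2


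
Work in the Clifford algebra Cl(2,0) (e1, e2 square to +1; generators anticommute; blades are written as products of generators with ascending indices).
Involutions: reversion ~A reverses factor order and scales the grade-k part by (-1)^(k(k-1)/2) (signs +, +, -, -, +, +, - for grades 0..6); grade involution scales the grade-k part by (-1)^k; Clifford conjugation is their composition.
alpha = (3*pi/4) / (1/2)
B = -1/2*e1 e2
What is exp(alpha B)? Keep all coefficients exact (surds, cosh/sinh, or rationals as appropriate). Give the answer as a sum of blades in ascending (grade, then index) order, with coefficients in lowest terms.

B^2 = (-1/2)^2*(e1 e2)^2 = 1/4*(-1) = -1/4 (a basis 2-blade squares to minus the product of its generators' squares).
B^2 = -1/4 — circular case — the even/odd split gives cos and sin: l = 1/2, alpha*l = 3*pi/4, so exp(alpha B) = cos(3*pi/4) + (sin(3*pi/4)/(1/2))*B = -sqrt(2)/2 + (sqrt(2))*B.
Answer: -sqrt(2)/2 - sqrt(2)/2*e1 e2


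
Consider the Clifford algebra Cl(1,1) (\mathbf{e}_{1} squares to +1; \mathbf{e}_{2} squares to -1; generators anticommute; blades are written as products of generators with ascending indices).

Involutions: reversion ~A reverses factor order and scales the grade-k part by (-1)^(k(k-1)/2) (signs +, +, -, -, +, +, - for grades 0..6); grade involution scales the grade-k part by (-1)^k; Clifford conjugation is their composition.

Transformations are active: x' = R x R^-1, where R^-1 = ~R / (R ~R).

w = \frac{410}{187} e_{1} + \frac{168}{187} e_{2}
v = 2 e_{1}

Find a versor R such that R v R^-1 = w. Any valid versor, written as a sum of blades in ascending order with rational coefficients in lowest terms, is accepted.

Here q(v) = q(w) = 4; the classical choice R = v + w = \frac{784}{187} e_{1} + \frac{168}{187} e_{2} then realises v -> w under the sandwich.
Answer: \frac{784}{187} e_{1} + \frac{168}{187} e_{2}


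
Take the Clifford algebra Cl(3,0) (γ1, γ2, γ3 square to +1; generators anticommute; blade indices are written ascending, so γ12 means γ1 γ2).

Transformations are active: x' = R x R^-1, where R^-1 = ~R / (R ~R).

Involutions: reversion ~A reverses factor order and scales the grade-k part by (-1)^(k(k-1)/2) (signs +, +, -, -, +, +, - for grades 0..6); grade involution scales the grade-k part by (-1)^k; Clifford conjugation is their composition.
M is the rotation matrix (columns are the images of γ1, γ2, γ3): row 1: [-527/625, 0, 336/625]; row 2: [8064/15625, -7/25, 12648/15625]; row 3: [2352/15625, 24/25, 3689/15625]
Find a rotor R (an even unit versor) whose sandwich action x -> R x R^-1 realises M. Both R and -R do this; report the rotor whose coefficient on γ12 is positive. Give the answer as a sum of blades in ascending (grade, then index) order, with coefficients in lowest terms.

Method: write R = a + b12*γ12 + b13*γ13 + b23*γ23 with a^2 + b12^2 + b13^2 + b23^2 = 1 (so R^-1 = ~R). Expanding the columns R e_j ~R gives tr M = 4a^2 - 1 and, from the antisymmetric part, M21 - M12 = -4a*b12, M13 - M31 = 4a*b13, M32 - M23 = -4a*b23.
Here tr M = -13861/15625, so a^2 = (1 + tr M)/4 = 441/15625 and a = ±21/125. Taking a = 21/125: M21 - M12 = 8064/15625, M13 - M31 = 6048/15625, M32 - M23 = 2352/15625, giving b12 = -96/125, b13 = 72/125, b23 = -28/125, i.e. R = 21/125 - 96/125*γ12 + 72/125*γ13 - 28/125*γ23.
Its γ12 coefficient is negative, so report the other preimage -R.
Answer: -21/125 + 96/125*γ12 - 72/125*γ13 + 28/125*γ23. Uniqueness: Spin(3) -> SO(3) maps R and -R to the same rotation of trace -13861/15625; fixing the sign of the γ12 coefficient removes the ambiguity.


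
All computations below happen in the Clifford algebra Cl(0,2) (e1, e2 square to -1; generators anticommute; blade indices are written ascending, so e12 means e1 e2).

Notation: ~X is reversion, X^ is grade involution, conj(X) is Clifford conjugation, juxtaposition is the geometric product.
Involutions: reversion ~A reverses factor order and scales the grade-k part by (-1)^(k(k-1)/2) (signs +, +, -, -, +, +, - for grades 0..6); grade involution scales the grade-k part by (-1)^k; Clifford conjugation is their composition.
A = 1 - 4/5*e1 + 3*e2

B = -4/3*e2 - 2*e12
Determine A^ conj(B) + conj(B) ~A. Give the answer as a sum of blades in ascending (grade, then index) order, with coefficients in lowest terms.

first term: 4 - 6*e1 - 4/15*e2 + 46/15*e12
second term: -4 - 6*e1 - 4/15*e2 + 46/15*e12
Answer: -12*e1 - 8/15*e2 + 92/15*e12


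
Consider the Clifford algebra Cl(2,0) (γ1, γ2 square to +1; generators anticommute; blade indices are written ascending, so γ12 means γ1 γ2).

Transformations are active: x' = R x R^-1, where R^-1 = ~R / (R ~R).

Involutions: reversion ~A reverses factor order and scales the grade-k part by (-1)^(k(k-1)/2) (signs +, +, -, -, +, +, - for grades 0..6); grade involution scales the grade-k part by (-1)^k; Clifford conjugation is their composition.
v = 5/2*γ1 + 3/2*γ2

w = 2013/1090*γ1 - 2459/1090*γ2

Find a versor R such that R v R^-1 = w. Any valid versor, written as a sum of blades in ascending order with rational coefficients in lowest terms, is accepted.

R = v + w = 2369/545*γ1 - 412/545*γ2 works: the equal norms (17/2) guarantee its sandwich swaps v into w.
Answer: 2369/545*γ1 - 412/545*γ2


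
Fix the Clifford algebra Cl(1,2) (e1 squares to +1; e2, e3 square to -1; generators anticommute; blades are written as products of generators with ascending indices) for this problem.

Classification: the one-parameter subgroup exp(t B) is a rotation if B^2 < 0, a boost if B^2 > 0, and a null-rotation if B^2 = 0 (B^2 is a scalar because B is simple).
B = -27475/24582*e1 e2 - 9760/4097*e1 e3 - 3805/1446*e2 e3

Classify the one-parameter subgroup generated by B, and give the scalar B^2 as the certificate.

B^2 term by term: the squares give (-27475/24582)^2*(e1 e2)^2 + (-9760/4097)^2*(e1 e3)^2 + (-3805/1446)^2*(e2 e3)^2 = 754875625/604274724*(+1) + 95257600/16785409*(+1) + 14478025/2090916*(-1) = 0 (each basis 2-blade squares to minus the product of its generators' squares); cross terms between blades sharing an index anticommute and cancel. So B^2 = 0.
Answer: null-rotation, certificate B^2 = 0. Because 0 is invariant under every versor sandwich, the classification follows from its sign alone.


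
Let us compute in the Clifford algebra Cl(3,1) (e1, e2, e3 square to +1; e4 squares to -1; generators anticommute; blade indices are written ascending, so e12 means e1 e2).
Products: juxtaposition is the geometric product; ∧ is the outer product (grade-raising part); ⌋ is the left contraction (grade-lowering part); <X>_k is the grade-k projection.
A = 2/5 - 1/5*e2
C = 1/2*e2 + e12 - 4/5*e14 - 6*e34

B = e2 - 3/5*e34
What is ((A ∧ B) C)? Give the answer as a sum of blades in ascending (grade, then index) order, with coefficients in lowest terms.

step 1: 2/5*e2 - 6/25*e34 + 3/25*e234
step 2: 41/25 - 2/5*e1 - 18/25*e2 - 24/125*e13 + 3/50*e34 - 12/125*e123 + 8/25*e124 - 3/25*e134 - 63/25*e234 - 6/25*e1234
Answer: 41/25 - 2/5*e1 - 18/25*e2 - 24/125*e13 + 3/50*e34 - 12/125*e123 + 8/25*e124 - 3/25*e134 - 63/25*e234 - 6/25*e1234


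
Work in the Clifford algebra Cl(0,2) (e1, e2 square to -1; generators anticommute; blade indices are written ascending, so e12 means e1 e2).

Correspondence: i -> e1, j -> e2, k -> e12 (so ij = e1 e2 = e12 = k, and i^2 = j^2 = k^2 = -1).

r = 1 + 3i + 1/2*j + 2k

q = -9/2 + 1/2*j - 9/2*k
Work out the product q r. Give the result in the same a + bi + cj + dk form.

In blades: q = -9/2 + 1/2*e2 - 9/2*e12, r = 1 + 3*e1 + 1/2*e2 + 2*e12.
Distribute q over r term by term (generator squares from the signature, products reordered to ascending indices): (-9/2)*r = -9/2 - 27/2*e1 - 9/4*e2 - 9*e12; (1/2*e2)*r = -1/4 + e1 + 1/2*e2 - 3/2*e12; (-9/2*e12)*r = 9 + 9/4*e1 - 27/2*e2 - 9/2*e12.
Sum: 17/4 - 41/4*e1 - 61/4*e2 - 15*e12; translating back through the correspondence:
Answer: 17/4 - 41/4*i - 61/4*j - 15k


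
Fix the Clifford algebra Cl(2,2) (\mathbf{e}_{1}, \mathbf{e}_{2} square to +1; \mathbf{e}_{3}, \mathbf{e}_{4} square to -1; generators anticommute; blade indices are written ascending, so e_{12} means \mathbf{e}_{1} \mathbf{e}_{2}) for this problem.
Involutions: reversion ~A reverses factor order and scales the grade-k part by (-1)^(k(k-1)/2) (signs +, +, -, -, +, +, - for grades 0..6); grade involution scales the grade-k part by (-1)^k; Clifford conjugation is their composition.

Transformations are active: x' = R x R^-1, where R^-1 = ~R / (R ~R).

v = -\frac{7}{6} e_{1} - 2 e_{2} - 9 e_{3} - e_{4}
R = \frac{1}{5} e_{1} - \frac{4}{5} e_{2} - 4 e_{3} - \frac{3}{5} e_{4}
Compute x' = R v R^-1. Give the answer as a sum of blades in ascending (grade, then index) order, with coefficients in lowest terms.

~R = \frac{1}{5} e_{1} - \frac{4}{5} e_{2} - 4 e_{3} - \frac{3}{5} e_{4}, and R ~R = -\frac{392}{25}, so R^-1 = ~R / (-\frac{392}{25}).
R v = -\frac{1057}{30} - \frac{4}{3} e_{12} - \frac{97}{15} e_{13} - \frac{9}{10} e_{14} - \frac{4}{5} e_{23} - \frac{2}{5} e_{24} - \frac{7}{5} e_{34}
Answer: \frac{347}{168} e_{1} - \frac{67}{42} e_{2} - \frac{377}{42} e_{3} - \frac{95}{56} e_{4}


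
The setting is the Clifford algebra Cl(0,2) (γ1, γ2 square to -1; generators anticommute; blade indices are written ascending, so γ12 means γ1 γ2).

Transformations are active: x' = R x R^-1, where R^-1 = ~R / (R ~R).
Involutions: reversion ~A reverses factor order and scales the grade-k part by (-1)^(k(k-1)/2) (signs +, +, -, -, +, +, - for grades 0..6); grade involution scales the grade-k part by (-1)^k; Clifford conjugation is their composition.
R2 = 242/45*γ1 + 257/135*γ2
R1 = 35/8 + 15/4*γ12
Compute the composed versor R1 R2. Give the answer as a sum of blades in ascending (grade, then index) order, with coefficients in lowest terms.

Distribute over the terms of R1 (each basis-blade product reordered to ascending indices, repeated generators contracted through their squares):
(35/8) R2 = 847/36*γ1 + 1799/216*γ2
(15/4*γ12) R2 = -257/36*γ1 + 121/6*γ2
Summing the partial products and collecting blades:
Answer: 295/18*γ1 + 6155/216*γ2


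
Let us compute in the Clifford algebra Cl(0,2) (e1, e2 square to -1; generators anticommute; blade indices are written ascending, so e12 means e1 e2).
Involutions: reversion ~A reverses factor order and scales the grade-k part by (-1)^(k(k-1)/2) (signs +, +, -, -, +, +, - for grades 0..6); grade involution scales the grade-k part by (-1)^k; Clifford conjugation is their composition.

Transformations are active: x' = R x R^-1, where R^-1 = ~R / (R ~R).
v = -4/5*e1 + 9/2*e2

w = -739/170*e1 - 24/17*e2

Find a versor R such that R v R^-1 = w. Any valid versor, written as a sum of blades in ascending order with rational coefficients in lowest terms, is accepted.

Why this works: both vectors square to -2089/100, so q(v) = q(w) and R = v + w = -175/34*e1 + 105/34*e2 carries v to w — its own direction survives, the complement (v - w)/2 flips.
Answer: -175/34*e1 + 105/34*e2


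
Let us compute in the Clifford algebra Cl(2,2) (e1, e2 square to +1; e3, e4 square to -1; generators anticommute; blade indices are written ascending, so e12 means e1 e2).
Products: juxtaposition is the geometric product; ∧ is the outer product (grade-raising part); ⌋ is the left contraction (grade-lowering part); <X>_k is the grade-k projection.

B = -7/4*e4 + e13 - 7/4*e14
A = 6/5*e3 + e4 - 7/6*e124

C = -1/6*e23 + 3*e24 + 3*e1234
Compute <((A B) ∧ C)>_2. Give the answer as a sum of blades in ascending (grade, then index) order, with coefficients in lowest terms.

step 1: 7/4 - 11/20*e1 - 49/24*e2 - 49/24*e12 - 21/10*e34 + 31/10*e134 + 7/6*e234
step 2: -7/24*e23 + 21/4*e24 + 11/120*e123 - 33/20*e124 + 21/4*e1234
step 3: -7/24*e23 + 21/4*e24
Answer: -7/24*e23 + 21/4*e24


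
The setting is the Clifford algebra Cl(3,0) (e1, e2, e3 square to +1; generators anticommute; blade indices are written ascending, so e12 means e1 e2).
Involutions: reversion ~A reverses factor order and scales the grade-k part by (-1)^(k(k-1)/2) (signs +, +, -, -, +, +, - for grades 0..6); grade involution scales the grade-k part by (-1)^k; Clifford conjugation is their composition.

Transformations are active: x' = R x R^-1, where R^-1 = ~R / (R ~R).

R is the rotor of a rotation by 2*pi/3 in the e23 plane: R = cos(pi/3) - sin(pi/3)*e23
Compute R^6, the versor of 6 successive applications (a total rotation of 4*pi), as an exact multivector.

Rotor phase runs at HALF the rotation angle; powers of one rotor simply add phase, so after 6 steps in e23 the phase is 6*pi/3 = 2*pi and R^6 = cos(2*pi) - sin(2*pi)*e23.
cos(2*pi) = 1 and sin(2*pi) = 0, so R^6 = 1. The total rotation 4*pi is 2 full turns, so every vector returns to itself, yet the rotor is +1, back on the identity sheet (an even number of 2*pi turns).
Answer: 1


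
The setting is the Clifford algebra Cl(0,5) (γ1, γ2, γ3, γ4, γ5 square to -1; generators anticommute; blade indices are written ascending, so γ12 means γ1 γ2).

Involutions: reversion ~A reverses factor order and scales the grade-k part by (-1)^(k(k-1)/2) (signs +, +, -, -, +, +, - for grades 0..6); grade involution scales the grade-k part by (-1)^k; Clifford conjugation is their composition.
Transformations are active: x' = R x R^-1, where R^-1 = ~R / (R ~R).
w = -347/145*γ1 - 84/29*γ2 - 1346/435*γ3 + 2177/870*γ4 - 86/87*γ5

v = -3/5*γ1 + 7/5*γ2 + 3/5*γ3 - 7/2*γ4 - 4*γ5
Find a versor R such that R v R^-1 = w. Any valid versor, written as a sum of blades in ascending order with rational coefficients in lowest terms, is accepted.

Since q(v) = q(w) = -3093/100, the sum R = v + w = -434/145*γ1 - 217/145*γ2 - 217/87*γ3 - 434/435*γ4 - 434/87*γ5 does the job whenever invertible.
Answer: -434/145*γ1 - 217/145*γ2 - 217/87*γ3 - 434/435*γ4 - 434/87*γ5


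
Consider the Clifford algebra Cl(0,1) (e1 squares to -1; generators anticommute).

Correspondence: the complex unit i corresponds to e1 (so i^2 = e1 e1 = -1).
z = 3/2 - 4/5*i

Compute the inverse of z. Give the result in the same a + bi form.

In blades: z = 3/2 - 4/5*e1.
With qbar = 3/2 + 4/5*e1 (scalar fixed, mapped units negated), z qbar = 289/100 (the sum of squared coefficients), so z^-1 = qbar / (289/100) = 150/289 + 80/289*e1; translating back:
Answer: 150/289 + 80/289*i


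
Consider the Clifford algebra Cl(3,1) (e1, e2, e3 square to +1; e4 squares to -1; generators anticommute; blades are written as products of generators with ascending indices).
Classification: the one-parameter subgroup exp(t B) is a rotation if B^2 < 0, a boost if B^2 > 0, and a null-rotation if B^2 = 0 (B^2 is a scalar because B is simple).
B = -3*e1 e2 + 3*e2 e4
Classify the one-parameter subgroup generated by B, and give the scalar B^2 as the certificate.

B^2 term by term: the squares give (-3)^2*(e1 e2)^2 + (3)^2*(e2 e4)^2 = 9*(-1) + 9*(+1) = 0 (each basis 2-blade squares to minus the product of its generators' squares); cross terms between blades sharing an index anticommute and cancel. So B^2 = 0.
Answer: null-rotation, certificate B^2 = 0. Certificate logic: 0 is a conjugation-invariant scalar, so its sign fixes rotation versus boost versus null-rotation outright.


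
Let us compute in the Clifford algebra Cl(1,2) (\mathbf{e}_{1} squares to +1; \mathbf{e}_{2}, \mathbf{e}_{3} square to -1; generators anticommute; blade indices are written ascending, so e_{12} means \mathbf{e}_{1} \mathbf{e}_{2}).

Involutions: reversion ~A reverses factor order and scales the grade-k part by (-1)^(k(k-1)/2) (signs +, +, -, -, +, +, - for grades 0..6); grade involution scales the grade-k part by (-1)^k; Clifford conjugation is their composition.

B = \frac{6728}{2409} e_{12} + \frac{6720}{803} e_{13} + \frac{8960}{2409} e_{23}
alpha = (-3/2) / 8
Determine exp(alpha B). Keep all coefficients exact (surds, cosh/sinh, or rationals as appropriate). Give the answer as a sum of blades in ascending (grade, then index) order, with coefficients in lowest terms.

B^2 term by term: the squares give (\frac{6728}{2409})^2*(e_{12})^2 + (\frac{6720}{803})^2*(e_{13})^2 + (\frac{8960}{2409})^2*(e_{23})^2 = \frac{45265984}{5803281}*(+1) + \frac{45158400}{644809}*(+1) + \frac{80281600}{5803281}*(-1) = 64 (each basis 2-blade squares to minus the product of its generators' squares); cross terms between blades sharing an index anticommute and cancel. So B^2 = 64.
B^2 = 64 — since the square is positive, the closed form is hyperbolic: l = 8, alpha*l = - \frac{3}{2}, so exp(alpha B) = cosh(- \frac{3}{2}) + (sinh(- \frac{3}{2})/8)*B = \cosh{\left(\frac{3}{2} \right)} + (- \frac{\sinh{\left(\frac{3}{2} \right)}}{8})*B.
Answer: \cosh{\left(\frac{3}{2} \right)} - \frac{841 \sinh{\left(\frac{3}{2} \right)}}{2409} e_{12} - \frac{840 \sinh{\left(\frac{3}{2} \right)}}{803} e_{13} - \frac{1120 \sinh{\left(\frac{3}{2} \right)}}{2409} e_{23}


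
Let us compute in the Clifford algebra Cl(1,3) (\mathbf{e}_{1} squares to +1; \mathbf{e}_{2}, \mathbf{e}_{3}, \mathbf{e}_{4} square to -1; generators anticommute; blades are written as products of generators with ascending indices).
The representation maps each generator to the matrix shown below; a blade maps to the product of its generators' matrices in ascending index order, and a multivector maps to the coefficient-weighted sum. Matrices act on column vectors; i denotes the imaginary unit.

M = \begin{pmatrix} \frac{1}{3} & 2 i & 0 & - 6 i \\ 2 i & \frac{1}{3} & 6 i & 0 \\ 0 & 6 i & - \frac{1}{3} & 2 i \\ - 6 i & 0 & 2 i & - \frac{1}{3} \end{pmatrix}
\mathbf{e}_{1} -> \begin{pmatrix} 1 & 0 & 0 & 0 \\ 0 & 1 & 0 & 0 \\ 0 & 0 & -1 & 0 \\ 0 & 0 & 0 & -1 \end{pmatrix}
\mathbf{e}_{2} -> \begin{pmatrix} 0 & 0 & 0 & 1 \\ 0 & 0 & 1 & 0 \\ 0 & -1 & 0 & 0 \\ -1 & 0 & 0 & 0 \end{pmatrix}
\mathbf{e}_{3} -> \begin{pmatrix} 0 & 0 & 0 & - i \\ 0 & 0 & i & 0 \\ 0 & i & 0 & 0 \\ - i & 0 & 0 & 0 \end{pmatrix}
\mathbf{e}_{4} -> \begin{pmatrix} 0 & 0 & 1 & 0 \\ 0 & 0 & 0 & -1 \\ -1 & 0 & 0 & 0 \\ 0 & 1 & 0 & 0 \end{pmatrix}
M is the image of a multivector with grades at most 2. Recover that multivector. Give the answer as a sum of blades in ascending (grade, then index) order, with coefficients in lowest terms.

Method: the blade images are trace-orthogonal — tr(rho(e_A) rho(e_B)^-1) = 4 if A = B and 0 otherwise — and rho(e_A)^-1 = (e_A)^2 * rho(e_A) with (e_A)^2 = +1 or -1, so the coefficient of e_A in the preimage is (e_A)^2 * tr(M rho(e_A))/4.
Nonzero projections over blades of grade <= 2: e_{1}: (e_{1})^2 = +1, tr(M rho(e_{1})) = \frac{4}{3}, coefficient \frac{1}{3}; e_{3}: (e_{3})^2 = -1, tr(M rho(e_{3})) = -24, coefficient 6; e_{3} e_{4}: (e_{3} e_{4})^2 = -1, tr(M rho(e_{3} e_{4})) = 8, coefficient -2. Every other blade of grade <= 2 projects to 0.
Answer: \frac{1}{3} e_{1} + 6 e_{3} - 2 e_{3} e_{4}
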